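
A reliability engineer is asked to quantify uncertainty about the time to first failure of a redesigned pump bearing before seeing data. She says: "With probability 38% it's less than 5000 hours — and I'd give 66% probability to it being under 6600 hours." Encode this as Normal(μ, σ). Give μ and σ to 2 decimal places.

For Normal(μ,σ), the p-quantile is μ + z_p·σ. Here z_{0.38} = -0.3055, z_{0.66} = 0.4125.
So 5000 = μ − 0.3055σ and 6600 = μ + 0.4125σ.
Subtracting: σ = (6600 − 5000)/(0.4125 − (-0.3055)) = 2228.59.
Then μ = 5000 − (-0.3055)·2228.59 = 5680.79.

μ = 5680.79, σ = 2228.59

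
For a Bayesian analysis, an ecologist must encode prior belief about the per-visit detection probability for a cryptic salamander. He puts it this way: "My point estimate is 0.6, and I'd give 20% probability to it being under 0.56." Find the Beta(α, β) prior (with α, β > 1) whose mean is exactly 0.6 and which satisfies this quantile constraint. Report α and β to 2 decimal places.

α ≈ 63.22, β ≈ 42.15

With mean 0.6 fixed, write α = 0.6s, β = 0.4s where s = α+β.
Need P(θ < 0.56) = 0.2 under Beta(0.6s, 0.4s). Normal approximation: (q−m)/√(m(1−m)/s) ≈ z_{0.2} = -0.842, so s ≈ 0.6·0.4·(-0.842)²/(0.56−0.6)² = 106.2.
At s = 106.2: P(θ<0.56) ≈ 0.199. Adjusting to match 0.2 gives s ≈ 105.37.
So α = 0.6·105.37 ≈ 63.22, β = 0.4·105.37 ≈ 42.15.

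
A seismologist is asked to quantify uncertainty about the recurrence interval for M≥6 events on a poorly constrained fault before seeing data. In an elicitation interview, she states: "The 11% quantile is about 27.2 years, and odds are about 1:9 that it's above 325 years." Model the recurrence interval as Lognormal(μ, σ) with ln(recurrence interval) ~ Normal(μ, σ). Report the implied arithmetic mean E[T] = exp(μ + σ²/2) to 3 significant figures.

If T ~ Lognormal(μ,σ) then ln T ~ Normal(μ,σ), so the p-quantile of ln T is μ + z_p·σ.
ln(27.2) = 3.303 and ln(325) = 5.784; z_{0.11} = -1.227, z_{0.9} = 1.282.
σ = (5.784 − 3.303)/(1.282 − (-1.227)) = 0.989.
μ = 3.303 − (-1.227)·0.989 = 4.516.
E[T] = exp(μ + σ²/2) = exp(4.516 + 0.4891) = 149 years.

E[T] ≈ 149 years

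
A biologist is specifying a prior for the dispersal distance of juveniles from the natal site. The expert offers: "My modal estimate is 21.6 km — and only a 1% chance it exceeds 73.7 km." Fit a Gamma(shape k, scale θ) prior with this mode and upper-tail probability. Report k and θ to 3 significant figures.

Gamma(k,θ) with k>1 has mode (k−1)θ, so θ = 21.6/(k−1).
Need P(X < 73.7) = 0.99 with θ tied to k this way. Start at k = 2, θ = 21.6: P(X<73.7) ≈ 0.855.
Too low — raise k to concentrate. Iterating converges to k ≈ 3.89.
Then θ = 21.6/(3.89−1) ≈ 7.46.

k ≈ 3.89, θ ≈ 7.46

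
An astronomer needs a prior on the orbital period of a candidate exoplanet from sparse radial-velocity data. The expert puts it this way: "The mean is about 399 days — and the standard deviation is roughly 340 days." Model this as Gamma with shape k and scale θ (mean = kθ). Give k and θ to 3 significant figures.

For Gamma(k, scale θ): mean = kθ, variance = kθ², so CV = 1/√k.
CV = SD/mean = 340/399 = 0.8521, hence k = 1/CV² = 1.38.
Then θ = mean/k = 399/1.38 = 290.

k ≈ 1.38, θ ≈ 290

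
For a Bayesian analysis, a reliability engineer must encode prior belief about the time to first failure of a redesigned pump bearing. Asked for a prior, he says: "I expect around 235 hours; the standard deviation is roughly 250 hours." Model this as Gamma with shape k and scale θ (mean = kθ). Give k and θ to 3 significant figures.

k ≈ 0.884, θ ≈ 266

For Gamma(k, scale θ): mean = kθ, variance = kθ², so CV = 1/√k.
CV = SD/mean = 250/235 = 1.064, hence k = 1/CV² = 0.884.
Then θ = mean/k = 235/0.884 = 266.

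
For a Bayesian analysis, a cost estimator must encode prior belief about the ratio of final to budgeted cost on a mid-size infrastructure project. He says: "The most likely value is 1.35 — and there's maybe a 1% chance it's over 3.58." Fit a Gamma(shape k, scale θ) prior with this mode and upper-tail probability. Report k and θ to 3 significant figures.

k ≈ 5.87, θ ≈ 0.277

Gamma(k,θ) with k>1 has mode (k−1)θ, so θ = 1.35/(k−1).
Need P(X < 3.58) = 0.99 with θ tied to k this way. Start at k = 2, θ = 1.35: P(X<3.58) ≈ 0.742.
Too low — raise k to concentrate. Iterating converges to k ≈ 5.87.
Then θ = 1.35/(5.87−1) ≈ 0.277.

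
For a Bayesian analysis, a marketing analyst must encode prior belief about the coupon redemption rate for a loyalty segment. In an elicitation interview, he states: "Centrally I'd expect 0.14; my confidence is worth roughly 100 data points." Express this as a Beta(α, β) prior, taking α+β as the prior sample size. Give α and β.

α = 14, β = 86

Under the effective-sample-size interpretation, Beta(α, β) has prior mean α/(α+β) and prior sample size α+β.
So α+β = 100 and α/(α+β) = 0.14, giving α = 0.14·100 = 14 and β = 100 − 14 = 86.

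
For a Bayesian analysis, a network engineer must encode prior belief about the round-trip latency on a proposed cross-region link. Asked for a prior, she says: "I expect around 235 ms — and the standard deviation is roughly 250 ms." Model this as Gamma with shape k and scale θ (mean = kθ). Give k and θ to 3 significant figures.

For Gamma(k, scale θ): mean = kθ, variance = kθ², so CV = 1/√k.
CV = SD/mean = 250/235 = 1.064, hence k = 1/CV² = 0.884.
Then θ = mean/k = 235/0.884 = 266.

k ≈ 0.884, θ ≈ 266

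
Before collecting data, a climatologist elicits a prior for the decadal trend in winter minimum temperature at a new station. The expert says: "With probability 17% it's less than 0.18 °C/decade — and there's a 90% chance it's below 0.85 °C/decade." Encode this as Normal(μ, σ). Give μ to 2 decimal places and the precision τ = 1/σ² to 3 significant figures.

μ = 0.47, τ = 11.1

The p-quantile of Normal(μ,σ) is μ + z_p·σ, with z_{0.17} = -0.9542 and z_{0.9} = 1.282.
Eliminate σ: μ = (z₂·x₁ − z₁·x₂)/(z₂ − z₁) = (1.282·0.18 − (-0.9542)·0.85)/2.236 = 0.47.
Then σ = (x₂ − x₁)/(z₂ − z₁) = (0.85 − 0.18)/2.236 = 0.30.
Precision τ = 1/σ² = 1/0.2997² = 11.1.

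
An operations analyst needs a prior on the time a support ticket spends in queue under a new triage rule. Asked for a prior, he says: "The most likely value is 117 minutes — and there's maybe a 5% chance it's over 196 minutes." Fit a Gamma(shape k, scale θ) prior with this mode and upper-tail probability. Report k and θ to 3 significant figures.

Gamma(k,θ) with k>1 has mode (k−1)θ, so θ = 117/(k−1).
Need P(X < 196) = 0.95 with θ tied to k this way. Start at k = 2, θ = 117: P(X<196) ≈ 0.499.
Too low — raise k to concentrate. Iterating converges to k ≈ 11.5.
Then θ = 117/(11.5−1) ≈ 11.2.

k ≈ 11.5, θ ≈ 11.2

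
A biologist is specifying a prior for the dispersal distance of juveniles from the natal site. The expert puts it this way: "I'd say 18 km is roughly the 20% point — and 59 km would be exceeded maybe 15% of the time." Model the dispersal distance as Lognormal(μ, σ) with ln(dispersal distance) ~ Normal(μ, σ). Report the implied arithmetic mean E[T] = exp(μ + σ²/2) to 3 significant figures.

E[T] ≈ 37.4 km

If T ~ Lognormal(μ,σ) then ln T ~ Normal(μ,σ), so the p-quantile of ln T is μ + z_p·σ.
ln(18) = 2.89 and ln(59) = 4.078; z_{0.2} = -0.8416, z_{0.85} = 1.036.
σ = (4.078 − 2.89)/(1.036 − (-0.8416)) = 0.632.
μ = 2.89 − (-0.8416)·0.632 = 3.422.
E[T] = exp(μ + σ²/2) = exp(3.422 + 0.1998) = 37.4 km.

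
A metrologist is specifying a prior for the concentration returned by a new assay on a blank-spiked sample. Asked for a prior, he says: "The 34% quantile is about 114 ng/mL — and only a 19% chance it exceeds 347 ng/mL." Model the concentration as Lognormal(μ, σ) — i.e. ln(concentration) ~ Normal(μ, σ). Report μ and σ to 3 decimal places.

If T ~ Lognormal(μ,σ) then ln T ~ Normal(μ,σ), so the p-quantile of ln T is μ + z_p·σ.
ln(114) = 4.736 and ln(347) = 5.849; z_{0.34} = -0.4125, z_{0.81} = 0.8779.
σ = (5.849 − 4.736)/(0.8779 − (-0.4125)) = 0.863.
μ = 4.736 − (-0.4125)·0.863 = 5.092.

μ ≈ 5.092, σ ≈ 0.863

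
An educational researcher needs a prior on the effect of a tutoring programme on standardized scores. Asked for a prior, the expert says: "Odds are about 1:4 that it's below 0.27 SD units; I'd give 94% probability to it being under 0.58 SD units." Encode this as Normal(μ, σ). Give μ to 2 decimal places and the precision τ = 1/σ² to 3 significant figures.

μ = 0.38, τ = 59.8

For Normal(μ,σ), the p-quantile is μ + z_p·σ. Here z_{0.2} = -0.8416, z_{0.94} = 1.555.
So 0.27 = μ − 0.8416σ and 0.58 = μ + 1.555σ.
Subtracting: σ = (0.58 − 0.27)/(1.555 − (-0.8416)) = 0.13.
Then μ = 0.27 − (-0.8416)·0.13 = 0.38.
Precision τ = 1/σ² = 1/0.1294² = 59.8.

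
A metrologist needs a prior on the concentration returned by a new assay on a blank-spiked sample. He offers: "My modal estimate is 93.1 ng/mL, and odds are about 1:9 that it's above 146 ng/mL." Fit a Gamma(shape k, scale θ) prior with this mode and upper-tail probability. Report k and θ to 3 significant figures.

k ≈ 10.3, θ ≈ 10.1

Gamma(k,θ) with k>1 has mode (k−1)θ, so θ = 93.1/(k−1).
Need P(X < 146) = 0.9 with θ tied to k this way. Start at k = 2, θ = 93.1: P(X<146) ≈ 0.465.
Too low — raise k to concentrate. Iterating converges to k ≈ 10.3.
Then θ = 93.1/(10.3−1) ≈ 10.1.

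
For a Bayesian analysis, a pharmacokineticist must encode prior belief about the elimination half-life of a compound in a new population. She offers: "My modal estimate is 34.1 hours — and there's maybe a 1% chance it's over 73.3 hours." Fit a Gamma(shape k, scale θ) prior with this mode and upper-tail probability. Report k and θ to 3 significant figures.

k ≈ 9.27, θ ≈ 4.12

Gamma(k,θ) with k>1 has mode (k−1)θ, so θ = 34.1/(k−1).
Need P(X < 73.3) = 0.99 with θ tied to k this way. Start at k = 2, θ = 34.1: P(X<73.3) ≈ 0.633.
Too low — raise k to concentrate. Iterating converges to k ≈ 9.27.
Then θ = 34.1/(9.27−1) ≈ 4.12.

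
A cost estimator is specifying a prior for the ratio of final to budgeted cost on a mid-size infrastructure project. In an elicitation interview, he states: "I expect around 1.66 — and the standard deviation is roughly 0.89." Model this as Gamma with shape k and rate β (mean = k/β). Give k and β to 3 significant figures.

For Gamma(k, rate β): mean = k/β, variance = k/β², so CV = 1/√k.
CV = SD/mean = 0.89/1.66 = 0.5361, hence k = 1/CV² = 3.48.
Then β = k/mean = 3.48/1.66 = 2.1.

k ≈ 3.48, β ≈ 2.1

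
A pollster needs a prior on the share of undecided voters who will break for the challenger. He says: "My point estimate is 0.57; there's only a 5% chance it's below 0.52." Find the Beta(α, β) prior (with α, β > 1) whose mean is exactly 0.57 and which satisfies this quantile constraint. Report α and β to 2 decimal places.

α ≈ 152.51, β ≈ 115.05

With mean 0.57 fixed, write α = 0.57s, β = 0.43s where s = α+β.
Need P(θ < 0.52) = 0.05 under Beta(0.57s, 0.43s). Normal approximation: (q−m)/√(m(1−m)/s) ≈ z_{0.05} = -1.64, so s ≈ 0.57·0.43·(-1.64)²/(0.52−0.57)² = 265.3.
At s = 265.3: P(θ<0.52) ≈ 0.051. Adjusting to match 0.05 gives s ≈ 267.57.
So α = 0.57·267.57 ≈ 152.51, β = 0.43·267.57 ≈ 115.05.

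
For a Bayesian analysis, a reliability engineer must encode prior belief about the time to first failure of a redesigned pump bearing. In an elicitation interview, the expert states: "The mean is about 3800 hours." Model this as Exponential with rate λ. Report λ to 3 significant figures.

Exponential mean = 1/λ, so λ = 1/3800.0 = 0.000263.

λ ≈ 0.000263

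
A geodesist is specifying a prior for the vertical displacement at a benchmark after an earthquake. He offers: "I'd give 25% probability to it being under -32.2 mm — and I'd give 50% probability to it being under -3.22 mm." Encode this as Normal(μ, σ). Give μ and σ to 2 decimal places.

For Normal(μ,σ), the p-quantile is μ + z_p·σ. Here z_{0.25} = -0.6745, z_{0.5} = 0.
So -32.2 = μ − 0.6745σ and -3.22 = μ + 0σ.
Subtracting: σ = (-3.22 − -32.2)/(0 − (-0.6745)) = 42.97.
Then μ = -32.2 − (-0.6745)·42.97 = -3.22.

μ = -3.22, σ = 42.97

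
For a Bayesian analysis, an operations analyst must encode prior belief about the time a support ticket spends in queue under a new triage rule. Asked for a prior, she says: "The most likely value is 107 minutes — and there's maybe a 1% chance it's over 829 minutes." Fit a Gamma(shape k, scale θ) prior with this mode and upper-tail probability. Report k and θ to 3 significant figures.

Gamma(k,θ) with k>1 has mode (k−1)θ, so θ = 107/(k−1).
Need P(X < 829) = 0.99 with θ tied to k this way. Start at k = 2, θ = 107: P(X<829) ≈ 0.996.
Too high — lower k to spread out. Iterating converges to k ≈ 1.81.
Then θ = 107/(1.81−1) ≈ 132.

k ≈ 1.81, θ ≈ 132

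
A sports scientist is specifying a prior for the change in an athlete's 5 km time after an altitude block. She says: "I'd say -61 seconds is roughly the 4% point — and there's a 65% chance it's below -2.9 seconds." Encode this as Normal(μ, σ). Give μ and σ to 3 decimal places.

μ = -13.381, σ = 27.200

For Normal(μ,σ), the p-quantile is μ + z_p·σ. Here z_{0.04} = -1.751, z_{0.65} = 0.3853.
So -61 = μ − 1.751σ and -2.9 = μ + 0.3853σ.
Subtracting: σ = (-2.9 − -61)/(0.3853 − (-1.751)) = 27.200.
Then μ = -61 − (-1.751)·27.200 = -13.381.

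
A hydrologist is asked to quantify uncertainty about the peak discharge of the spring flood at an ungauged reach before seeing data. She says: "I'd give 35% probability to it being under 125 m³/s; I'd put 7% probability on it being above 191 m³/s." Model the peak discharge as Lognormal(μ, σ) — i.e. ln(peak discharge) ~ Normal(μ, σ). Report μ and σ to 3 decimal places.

μ ≈ 4.916, σ ≈ 0.228

If T ~ Lognormal(μ,σ) then ln T ~ Normal(μ,σ), so the p-quantile of ln T is μ + z_p·σ.
ln(125) = 4.828 and ln(191) = 5.252; z_{0.35} = -0.3853, z_{0.93} = 1.476.
σ = (5.252 − 4.828)/(1.476 − (-0.3853)) = 0.228.
μ = 4.828 − (-0.3853)·0.228 = 4.916.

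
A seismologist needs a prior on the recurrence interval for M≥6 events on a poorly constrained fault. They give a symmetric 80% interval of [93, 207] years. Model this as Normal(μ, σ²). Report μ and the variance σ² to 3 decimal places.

A symmetric 80% interval runs μ ± z·σ with z = 1.282.
Half-width = 57, so σ = 57/1.282 = 44.4773 and σ² = 1978.233.
μ is the interval midpoint, 150.000.

μ = 150.000, σ² = 1978.233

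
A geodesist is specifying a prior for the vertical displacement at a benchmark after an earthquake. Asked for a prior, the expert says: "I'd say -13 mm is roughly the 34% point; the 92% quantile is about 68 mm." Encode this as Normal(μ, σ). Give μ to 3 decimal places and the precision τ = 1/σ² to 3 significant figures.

The p-quantile of Normal(μ,σ) is μ + z_p·σ, with z_{0.34} = -0.4125 and z_{0.92} = 1.405.
Eliminate σ: μ = (z₂·x₁ − z₁·x₂)/(z₂ − z₁) = (1.405·-13 − (-0.4125)·68)/1.818 = 5.382.
Then σ = (x₂ − x₁)/(z₂ − z₁) = (68 − -13)/1.818 = 44.566.
Precision τ = 1/σ² = 1/44.57² = 0.000503.

μ = 5.382, τ = 0.000503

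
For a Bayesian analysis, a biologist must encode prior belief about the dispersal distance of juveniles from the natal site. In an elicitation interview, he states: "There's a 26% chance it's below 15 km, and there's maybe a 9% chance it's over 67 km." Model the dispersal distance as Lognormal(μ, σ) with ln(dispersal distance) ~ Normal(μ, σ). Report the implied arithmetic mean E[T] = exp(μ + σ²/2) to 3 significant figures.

E[T] ≈ 32.4 km

If T ~ Lognormal(μ,σ) then ln T ~ Normal(μ,σ), so the p-quantile of ln T is μ + z_p·σ.
ln(15) = 2.708 and ln(67) = 4.205; z_{0.26} = -0.6433, z_{0.91} = 1.341.
σ = (4.205 − 2.708)/(1.341 − (-0.6433)) = 0.754.
μ = 2.708 − (-0.6433)·0.754 = 3.193.
E[T] = exp(μ + σ²/2) = exp(3.193 + 0.2845) = 32.4 km.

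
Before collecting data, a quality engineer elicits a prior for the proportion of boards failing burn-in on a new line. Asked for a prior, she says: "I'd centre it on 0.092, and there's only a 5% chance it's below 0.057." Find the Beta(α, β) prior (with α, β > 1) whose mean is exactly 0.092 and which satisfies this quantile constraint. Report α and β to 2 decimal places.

With mean 0.092 fixed, write α = 0.092s, β = 0.908s where s = α+β.
Need P(θ < 0.057) = 0.05 under Beta(0.092s, 0.908s). Normal approximation: (q−m)/√(m(1−m)/s) ≈ z_{0.05} = -1.64, so s ≈ 0.092·0.908·(-1.64)²/(0.057−0.092)² = 184.5.
At s = 184.5: P(θ<0.057) ≈ 0.035. Adjusting to match 0.05 gives s ≈ 153.55.
So α = 0.092·153.55 ≈ 14.13, β = 0.908·153.55 ≈ 139.43.

α ≈ 14.13, β ≈ 139.43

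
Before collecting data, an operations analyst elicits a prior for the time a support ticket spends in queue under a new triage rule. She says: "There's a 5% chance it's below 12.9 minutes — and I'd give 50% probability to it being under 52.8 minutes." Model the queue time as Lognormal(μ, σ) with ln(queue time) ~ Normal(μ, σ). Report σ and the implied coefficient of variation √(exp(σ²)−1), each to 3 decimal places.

σ ≈ 0.857, CV ≈ 1.041

If T ~ Lognormal(μ,σ) then ln T ~ Normal(μ,σ), so the p-quantile of ln T is μ + z_p·σ.
ln(12.9) = 2.557 and ln(52.8) = 3.967; z_{0.05} = -1.645, z_{0.5} = 0.
σ = (3.967 − 2.557)/(0 − (-1.645)) = 0.857.
μ = 2.557 − (-1.645)·0.857 = 3.967.
CV = √(exp(σ²)−1) = √(exp(0.7341)−1) = 1.041.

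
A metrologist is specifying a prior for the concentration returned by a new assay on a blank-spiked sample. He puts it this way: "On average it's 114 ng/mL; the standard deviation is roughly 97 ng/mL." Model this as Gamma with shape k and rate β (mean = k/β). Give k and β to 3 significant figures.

For Gamma(k, rate β): mean = k/β, variance = k/β², so CV = 1/√k.
CV = SD/mean = 97/114 = 0.8509, hence k = 1/CV² = 1.38.
Then β = k/mean = 1.38/114 = 0.0121.

k ≈ 1.38, β ≈ 0.0121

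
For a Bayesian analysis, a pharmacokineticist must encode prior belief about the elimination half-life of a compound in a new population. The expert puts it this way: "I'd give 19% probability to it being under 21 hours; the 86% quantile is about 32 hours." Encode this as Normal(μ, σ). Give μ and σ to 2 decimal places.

μ = 25.93, σ = 5.62

The p-quantile of Normal(μ,σ) is μ + z_p·σ, with z_{0.19} = -0.8779 and z_{0.86} = 1.08.
Eliminate σ: μ = (z₂·x₁ − z₁·x₂)/(z₂ − z₁) = (1.08·21 − (-0.8779)·32)/1.958 = 25.93.
Then σ = (x₂ − x₁)/(z₂ − z₁) = (32 − 21)/1.958 = 5.62.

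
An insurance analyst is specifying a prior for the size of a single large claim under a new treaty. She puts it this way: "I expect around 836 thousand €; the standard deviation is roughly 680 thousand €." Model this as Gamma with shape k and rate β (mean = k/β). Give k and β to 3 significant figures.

For Gamma(k, rate β): mean = k/β, variance = k/β², so CV = 1/√k.
CV = SD/mean = 680/836 = 0.8134, hence k = 1/CV² = 1.51.
Then β = k/mean = 1.51/836 = 0.00181.

k ≈ 1.51, β ≈ 0.00181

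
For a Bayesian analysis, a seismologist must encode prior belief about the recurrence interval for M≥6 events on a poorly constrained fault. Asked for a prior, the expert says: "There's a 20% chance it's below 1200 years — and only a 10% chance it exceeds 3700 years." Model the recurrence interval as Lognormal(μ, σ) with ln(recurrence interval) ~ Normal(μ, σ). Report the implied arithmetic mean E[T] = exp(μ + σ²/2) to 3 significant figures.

E[T] ≈ 2160 years

If T ~ Lognormal(μ,σ) then ln T ~ Normal(μ,σ), so the p-quantile of ln T is μ + z_p·σ.
ln(1200) = 7.09 and ln(3700) = 8.216; z_{0.2} = -0.8416, z_{0.9} = 1.282.
σ = (8.216 − 7.09)/(1.282 − (-0.8416)) = 0.530.
μ = 7.09 − (-0.8416)·0.530 = 7.536.
E[T] = exp(μ + σ²/2) = exp(7.536 + 0.1406) = 2160 years.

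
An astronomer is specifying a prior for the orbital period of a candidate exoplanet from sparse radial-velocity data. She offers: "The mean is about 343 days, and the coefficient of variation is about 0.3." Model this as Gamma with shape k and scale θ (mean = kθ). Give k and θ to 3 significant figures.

k ≈ 11.1, θ ≈ 30.9

For Gamma(k, scale θ): mean = kθ, variance = kθ², so CV = 1/√k.
CV = 0.3, hence k = 1/CV² = 11.1.
Then θ = mean/k = 343/11.1 = 30.9.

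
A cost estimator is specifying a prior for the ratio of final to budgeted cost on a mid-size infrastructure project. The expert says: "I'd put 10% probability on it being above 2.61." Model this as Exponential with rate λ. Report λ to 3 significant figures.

P(T > 2.61) = e^(−λ·2.61) = 0.1, so λ = −ln(0.1)/2.61 = 0.882.

λ ≈ 0.882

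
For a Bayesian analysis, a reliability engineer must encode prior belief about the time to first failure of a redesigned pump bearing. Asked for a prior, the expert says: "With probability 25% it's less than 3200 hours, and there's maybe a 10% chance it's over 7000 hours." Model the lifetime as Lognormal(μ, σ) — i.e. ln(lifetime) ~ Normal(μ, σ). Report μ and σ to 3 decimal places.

μ ≈ 8.341, σ ≈ 0.400

If T ~ Lognormal(μ,σ) then ln T ~ Normal(μ,σ), so the p-quantile of ln T is μ + z_p·σ.
ln(3200) = 8.071 and ln(7000) = 8.854; z_{0.25} = -0.6745, z_{0.9} = 1.282.
σ = (8.854 − 8.071)/(1.282 − (-0.6745)) = 0.400.
μ = 8.071 − (-0.6745)·0.400 = 8.341.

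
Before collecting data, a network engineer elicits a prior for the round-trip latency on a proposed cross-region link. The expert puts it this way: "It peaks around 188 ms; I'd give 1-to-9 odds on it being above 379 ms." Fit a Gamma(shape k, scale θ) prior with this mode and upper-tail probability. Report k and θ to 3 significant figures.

Gamma(k,θ) with k>1 has mode (k−1)θ, so θ = 188/(k−1).
Need P(X < 379) = 0.9 with θ tied to k this way. Start at k = 2, θ = 188: P(X<379) ≈ 0.598.
Too low — raise k to concentrate. Iterating converges to k ≈ 4.9.
Then θ = 188/(4.9−1) ≈ 48.2.

k ≈ 4.9, θ ≈ 48.2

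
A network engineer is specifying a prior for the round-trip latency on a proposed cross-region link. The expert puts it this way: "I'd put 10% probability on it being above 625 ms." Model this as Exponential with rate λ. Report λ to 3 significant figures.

P(T > 625.0) = e^(−λ·625.0) = 0.1, so λ = −ln(0.1)/625.0 = 0.00368.

λ ≈ 0.00368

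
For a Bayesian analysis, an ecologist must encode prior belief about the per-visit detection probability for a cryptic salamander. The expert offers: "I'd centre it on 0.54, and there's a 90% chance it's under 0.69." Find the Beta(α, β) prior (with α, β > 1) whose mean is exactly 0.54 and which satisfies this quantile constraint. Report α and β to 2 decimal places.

With mean 0.54 fixed, write α = 0.54s, β = 0.46s where s = α+β.
Need P(θ < 0.69) = 0.9 under Beta(0.54s, 0.46s). Normal approximation: (q−m)/√(m(1−m)/s) ≈ z_{0.9} = 1.28, so s ≈ 0.54·0.46·(1.28)²/(0.69−0.54)² = 18.1.
At s = 18.1: P(θ<0.69) ≈ 0.904. Adjusting to match 0.9 gives s ≈ 17.52.
So α = 0.54·17.52 ≈ 9.46, β = 0.46·17.52 ≈ 8.06.

α ≈ 9.46, β ≈ 8.06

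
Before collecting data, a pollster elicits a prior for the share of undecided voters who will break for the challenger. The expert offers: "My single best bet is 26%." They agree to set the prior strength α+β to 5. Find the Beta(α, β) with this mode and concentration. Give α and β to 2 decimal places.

For α,β > 1 the Beta mode is (α−1)/(α+β−2). With α+β = 5, the mode is (α−1)/3.
Set (α−1)/3 = 0.26 → α = 1 + 0.26·3 = 1.78.
β = 5 − α = 3.22.

α = 1.78, β = 3.22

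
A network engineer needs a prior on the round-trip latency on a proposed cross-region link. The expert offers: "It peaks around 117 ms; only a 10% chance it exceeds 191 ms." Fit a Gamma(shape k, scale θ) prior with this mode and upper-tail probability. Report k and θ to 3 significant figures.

k ≈ 8.84, θ ≈ 14.9

Gamma(k,θ) with k>1 has mode (k−1)θ, so θ = 117/(k−1).
Need P(X < 191) = 0.9 with θ tied to k this way. Start at k = 2, θ = 117: P(X<191) ≈ 0.485.
Too low — raise k to concentrate. Iterating converges to k ≈ 8.84.
Then θ = 117/(8.84−1) ≈ 14.9.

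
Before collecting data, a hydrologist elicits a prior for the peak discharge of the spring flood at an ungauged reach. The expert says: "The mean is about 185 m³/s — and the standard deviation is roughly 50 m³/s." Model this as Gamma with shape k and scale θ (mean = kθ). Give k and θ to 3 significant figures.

For Gamma(k, scale θ): mean = kθ, variance = kθ², so CV = 1/√k.
CV = SD/mean = 50/185 = 0.2703, hence k = 1/CV² = 13.7.
Then θ = mean/k = 185/13.7 = 13.5.

k ≈ 13.7, θ ≈ 13.5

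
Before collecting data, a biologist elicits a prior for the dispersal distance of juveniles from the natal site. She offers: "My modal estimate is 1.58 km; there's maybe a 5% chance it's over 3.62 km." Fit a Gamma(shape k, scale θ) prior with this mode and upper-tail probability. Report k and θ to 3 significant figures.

k ≈ 4.99, θ ≈ 0.396

Gamma(k,θ) with k>1 has mode (k−1)θ, so θ = 1.58/(k−1).
Need P(X < 3.62) = 0.95 with θ tied to k this way. Start at k = 2, θ = 1.58: P(X<3.62) ≈ 0.667.
Too low — raise k to concentrate. Iterating converges to k ≈ 4.99.
Then θ = 1.58/(4.99−1) ≈ 0.396.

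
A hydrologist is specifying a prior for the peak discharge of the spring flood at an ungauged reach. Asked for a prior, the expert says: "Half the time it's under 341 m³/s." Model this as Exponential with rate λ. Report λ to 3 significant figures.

λ ≈ 0.00203

Exponential median = ln 2 / λ, so λ = ln 2 / 341.0 = 0.00203.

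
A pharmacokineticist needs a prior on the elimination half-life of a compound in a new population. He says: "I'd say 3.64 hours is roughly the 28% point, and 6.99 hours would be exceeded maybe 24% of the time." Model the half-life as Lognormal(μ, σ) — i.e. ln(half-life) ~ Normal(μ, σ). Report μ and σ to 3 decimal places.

If T ~ Lognormal(μ,σ) then ln T ~ Normal(μ,σ), so the p-quantile of ln T is μ + z_p·σ.
ln(3.64) = 1.292 and ln(6.99) = 1.944; z_{0.28} = -0.5828, z_{0.76} = 0.7063.
σ = (1.944 − 1.292)/(0.7063 − (-0.5828)) = 0.506.
μ = 1.292 − (-0.5828)·0.506 = 1.587.

μ ≈ 1.587, σ ≈ 0.506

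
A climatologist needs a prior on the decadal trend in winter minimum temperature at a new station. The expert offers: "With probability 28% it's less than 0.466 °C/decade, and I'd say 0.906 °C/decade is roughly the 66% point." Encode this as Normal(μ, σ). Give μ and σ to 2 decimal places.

For Normal(μ,σ), the p-quantile is μ + z_p·σ. Here z_{0.28} = -0.5828, z_{0.66} = 0.4125.
So 0.466 = μ − 0.5828σ and 0.906 = μ + 0.4125σ.
Subtracting: σ = (0.906 − 0.466)/(0.4125 − (-0.5828)) = 0.44.
Then μ = 0.466 − (-0.5828)·0.44 = 0.72.

μ = 0.72, σ = 0.44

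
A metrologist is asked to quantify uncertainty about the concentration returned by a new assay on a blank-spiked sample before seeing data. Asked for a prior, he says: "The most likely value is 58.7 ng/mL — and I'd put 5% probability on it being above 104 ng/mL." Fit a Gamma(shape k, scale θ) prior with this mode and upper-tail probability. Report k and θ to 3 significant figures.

Gamma(k,θ) with k>1 has mode (k−1)θ, so θ = 58.7/(k−1).
Need P(X < 104) = 0.95 with θ tied to k this way. Start at k = 2, θ = 58.7: P(X<104) ≈ 0.529.
Too low — raise k to concentrate. Iterating converges to k ≈ 9.52.
Then θ = 58.7/(9.52−1) ≈ 6.89.

k ≈ 9.52, θ ≈ 6.89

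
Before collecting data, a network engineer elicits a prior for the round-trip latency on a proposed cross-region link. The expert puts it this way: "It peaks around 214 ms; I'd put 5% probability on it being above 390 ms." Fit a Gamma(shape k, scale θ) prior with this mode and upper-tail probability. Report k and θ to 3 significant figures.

Gamma(k,θ) with k>1 has mode (k−1)θ, so θ = 214/(k−1).
Need P(X < 390) = 0.95 with θ tied to k this way. Start at k = 2, θ = 214: P(X<390) ≈ 0.544.
Too low — raise k to concentrate. Iterating converges to k ≈ 8.73.
Then θ = 214/(8.73−1) ≈ 27.7.

k ≈ 8.73, θ ≈ 27.7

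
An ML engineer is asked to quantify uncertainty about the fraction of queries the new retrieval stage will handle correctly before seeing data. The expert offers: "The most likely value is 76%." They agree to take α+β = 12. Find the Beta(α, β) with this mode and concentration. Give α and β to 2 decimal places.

α = 8.60, β = 3.40

For α,β > 1 the Beta mode is (α−1)/(α+β−2). With α+β = 12, the mode is (α−1)/10.
Set (α−1)/10 = 0.76 → α = 1 + 0.76·10 = 8.60.
β = 12 − α = 3.40.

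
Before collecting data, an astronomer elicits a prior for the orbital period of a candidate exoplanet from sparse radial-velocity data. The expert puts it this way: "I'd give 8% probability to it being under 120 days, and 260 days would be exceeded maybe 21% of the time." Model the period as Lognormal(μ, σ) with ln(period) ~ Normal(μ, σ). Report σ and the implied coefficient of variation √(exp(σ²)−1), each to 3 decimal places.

If T ~ Lognormal(μ,σ) then ln T ~ Normal(μ,σ), so the p-quantile of ln T is μ + z_p·σ.
ln(120) = 4.787 and ln(260) = 5.561; z_{0.08} = -1.405, z_{0.79} = 0.8064.
σ = (5.561 − 4.787)/(0.8064 − (-1.405)) = 0.350.
μ = 4.787 − (-1.405)·0.350 = 5.279.
CV = √(exp(σ²)−1) = √(exp(0.1222)−1) = 0.361.

σ ≈ 0.350, CV ≈ 0.361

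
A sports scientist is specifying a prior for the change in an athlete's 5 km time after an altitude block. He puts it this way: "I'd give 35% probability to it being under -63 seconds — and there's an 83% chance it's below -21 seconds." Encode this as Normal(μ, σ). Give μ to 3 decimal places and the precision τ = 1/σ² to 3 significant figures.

The p-quantile of Normal(μ,σ) is μ + z_p·σ, with z_{0.35} = -0.3853 and z_{0.83} = 0.9542.
Eliminate σ: μ = (z₂·x₁ − z₁·x₂)/(z₂ − z₁) = (0.9542·-63 − (-0.3853)·-21)/1.339 = -50.918.
Then σ = (x₂ − x₁)/(z₂ − z₁) = (-21 − -63)/1.339 = 31.355.
Precision τ = 1/σ² = 1/31.36² = 0.00102.

μ = -50.918, τ = 0.00102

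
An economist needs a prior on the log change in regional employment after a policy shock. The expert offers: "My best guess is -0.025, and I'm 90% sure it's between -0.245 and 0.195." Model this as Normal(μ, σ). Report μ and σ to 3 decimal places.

μ = -0.025, σ = 0.134

A symmetric 90% interval runs μ ± z·σ with z = 1.645.
Half-width = 0.22, so σ = 0.22/1.645 = 0.134.
μ is the stated best guess, -0.025.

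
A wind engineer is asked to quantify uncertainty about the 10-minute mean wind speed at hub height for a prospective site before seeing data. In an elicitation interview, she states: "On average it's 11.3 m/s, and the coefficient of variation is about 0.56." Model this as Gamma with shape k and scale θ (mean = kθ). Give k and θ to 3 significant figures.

k ≈ 3.19, θ ≈ 3.54

For Gamma(k, scale θ): mean = kθ, variance = kθ², so CV = 1/√k.
CV = 0.56, hence k = 1/CV² = 3.19.
Then θ = mean/k = 11.3/3.19 = 3.54.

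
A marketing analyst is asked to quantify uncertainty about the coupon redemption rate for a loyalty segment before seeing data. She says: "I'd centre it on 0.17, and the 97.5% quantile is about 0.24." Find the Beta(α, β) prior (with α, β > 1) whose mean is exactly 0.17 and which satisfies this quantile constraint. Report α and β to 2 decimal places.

α ≈ 21.44, β ≈ 104.68

With mean 0.17 fixed, write α = 0.17s, β = 0.83s where s = α+β.
Need P(θ < 0.24) = 0.975 under Beta(0.17s, 0.83s). Normal approximation: (q−m)/√(m(1−m)/s) ≈ z_{0.975} = 1.96, so s ≈ 0.17·0.83·(1.96)²/(0.24−0.17)² = 110.6.
At s = 110.6: P(θ<0.24) ≈ 0.967. Adjusting to match 0.975 gives s ≈ 126.12.
So α = 0.17·126.12 ≈ 21.44, β = 0.83·126.12 ≈ 104.68.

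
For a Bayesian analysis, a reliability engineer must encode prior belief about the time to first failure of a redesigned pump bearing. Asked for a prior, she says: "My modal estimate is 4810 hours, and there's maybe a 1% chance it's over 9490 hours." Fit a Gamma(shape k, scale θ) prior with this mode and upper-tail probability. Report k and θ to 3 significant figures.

Gamma(k,θ) with k>1 has mode (k−1)θ, so θ = 4810/(k−1).
Need P(X < 9490) = 0.99 with θ tied to k this way. Start at k = 2, θ = 4810: P(X<9490) ≈ 0.587.
Too low — raise k to concentrate. Iterating converges to k ≈ 11.7.
Then θ = 4810/(11.7−1) ≈ 451.

k ≈ 11.7, θ ≈ 451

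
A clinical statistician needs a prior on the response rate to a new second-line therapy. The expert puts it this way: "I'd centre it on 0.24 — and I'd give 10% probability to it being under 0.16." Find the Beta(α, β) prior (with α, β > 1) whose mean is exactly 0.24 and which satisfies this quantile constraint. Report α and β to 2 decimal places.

With mean 0.24 fixed, write α = 0.24s, β = 0.76s where s = α+β.
Need P(θ < 0.16) = 0.1 under Beta(0.24s, 0.76s). Normal approximation: (q−m)/√(m(1−m)/s) ≈ z_{0.1} = -1.28, so s ≈ 0.24·0.76·(-1.28)²/(0.16−0.24)² = 46.8.
At s = 46.8: P(θ<0.16) ≈ 0.090. Adjusting to match 0.1 gives s ≈ 43.05.
So α = 0.24·43.05 ≈ 10.33, β = 0.76·43.05 ≈ 32.72.

α ≈ 10.33, β ≈ 32.72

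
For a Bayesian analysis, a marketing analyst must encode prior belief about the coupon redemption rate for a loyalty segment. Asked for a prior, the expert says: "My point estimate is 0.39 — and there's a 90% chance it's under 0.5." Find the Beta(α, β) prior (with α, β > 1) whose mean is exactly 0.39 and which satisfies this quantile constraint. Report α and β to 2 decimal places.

α ≈ 12.79, β ≈ 20.00

With mean 0.39 fixed, write α = 0.39s, β = 0.61s where s = α+β.
Need P(θ < 0.5) = 0.9 under Beta(0.39s, 0.61s). Normal approximation: (q−m)/√(m(1−m)/s) ≈ z_{0.9} = 1.28, so s ≈ 0.39·0.61·(1.28)²/(0.5−0.39)² = 32.3.
At s = 32.3: P(θ<0.5) ≈ 0.898. Adjusting to match 0.9 gives s ≈ 32.79.
So α = 0.39·32.79 ≈ 12.79, β = 0.61·32.79 ≈ 20.00.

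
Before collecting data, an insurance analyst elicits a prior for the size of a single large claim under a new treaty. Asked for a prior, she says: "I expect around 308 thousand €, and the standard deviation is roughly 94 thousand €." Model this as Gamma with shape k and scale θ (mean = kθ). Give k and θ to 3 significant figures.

For Gamma(k, scale θ): mean = kθ, variance = kθ², so CV = 1/√k.
CV = SD/mean = 94/308 = 0.3052, hence k = 1/CV² = 10.7.
Then θ = mean/k = 308/10.7 = 28.7.

k ≈ 10.7, θ ≈ 28.7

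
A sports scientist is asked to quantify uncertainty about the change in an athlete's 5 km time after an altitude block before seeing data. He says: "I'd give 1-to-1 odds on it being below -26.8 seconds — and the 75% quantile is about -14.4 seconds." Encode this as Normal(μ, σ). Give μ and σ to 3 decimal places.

μ = -26.800, σ = 18.384

The p-quantile of Normal(μ,σ) is μ + z_p·σ, with z_{0.5} = 0 and z_{0.75} = 0.6745.
Eliminate σ: μ = (z₂·x₁ − z₁·x₂)/(z₂ − z₁) = (0.6745·-26.8 − (0)·-14.4)/0.6745 = -26.800.
Then σ = (x₂ − x₁)/(z₂ − z₁) = (-14.4 − -26.8)/0.6745 = 18.384.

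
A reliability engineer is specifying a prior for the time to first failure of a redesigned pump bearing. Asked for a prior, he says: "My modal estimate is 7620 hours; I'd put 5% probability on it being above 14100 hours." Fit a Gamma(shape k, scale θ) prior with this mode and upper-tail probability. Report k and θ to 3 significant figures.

Gamma(k,θ) with k>1 has mode (k−1)θ, so θ = 7620/(k−1).
Need P(X < 14100) = 0.95 with θ tied to k this way. Start at k = 2, θ = 7620: P(X<14100) ≈ 0.552.
Too low — raise k to concentrate. Iterating converges to k ≈ 8.35.
Then θ = 7620/(8.35−1) ≈ 1040.

k ≈ 8.35, θ ≈ 1040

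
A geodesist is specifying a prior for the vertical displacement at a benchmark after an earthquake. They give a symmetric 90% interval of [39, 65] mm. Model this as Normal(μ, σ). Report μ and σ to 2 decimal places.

A symmetric 90% interval runs μ ± z·σ with z = 1.645.
Half-width = 13, so σ = 13/1.645 = 7.90.
μ is the interval midpoint, 52.00.

μ = 52.00, σ = 7.90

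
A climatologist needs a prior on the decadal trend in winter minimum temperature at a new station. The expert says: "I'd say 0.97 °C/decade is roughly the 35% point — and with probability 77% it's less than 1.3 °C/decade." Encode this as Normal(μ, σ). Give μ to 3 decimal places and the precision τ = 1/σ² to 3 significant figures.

The p-quantile of Normal(μ,σ) is μ + z_p·σ, with z_{0.35} = -0.3853 and z_{0.77} = 0.7388.
Eliminate σ: μ = (z₂·x₁ − z₁·x₂)/(z₂ − z₁) = (0.7388·0.97 − (-0.3853)·1.3)/1.124 = 1.083.
Then σ = (x₂ − x₁)/(z₂ − z₁) = (1.3 − 0.97)/1.124 = 0.294.
Precision τ = 1/σ² = 1/0.2936² = 11.6.

μ = 1.083, τ = 11.6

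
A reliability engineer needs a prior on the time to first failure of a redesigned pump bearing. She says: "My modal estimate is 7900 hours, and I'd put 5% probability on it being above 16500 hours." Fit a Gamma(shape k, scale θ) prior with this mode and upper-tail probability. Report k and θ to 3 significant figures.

k ≈ 6.09, θ ≈ 1550

Gamma(k,θ) with k>1 has mode (k−1)θ, so θ = 7900/(k−1).
Need P(X < 16500) = 0.95 with θ tied to k this way. Start at k = 2, θ = 7900: P(X<16500) ≈ 0.617.
Too low — raise k to concentrate. Iterating converges to k ≈ 6.09.
Then θ = 7900/(6.09−1) ≈ 1550.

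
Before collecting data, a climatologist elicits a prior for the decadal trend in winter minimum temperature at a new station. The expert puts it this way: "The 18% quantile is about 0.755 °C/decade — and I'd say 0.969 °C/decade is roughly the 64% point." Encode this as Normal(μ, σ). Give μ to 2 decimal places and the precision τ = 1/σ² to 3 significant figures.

μ = 0.91, τ = 35.4

For Normal(μ,σ), the p-quantile is μ + z_p·σ. Here z_{0.18} = -0.9154, z_{0.64} = 0.3585.
So 0.755 = μ − 0.9154σ and 0.969 = μ + 0.3585σ.
Subtracting: σ = (0.969 − 0.755)/(0.3585 − (-0.9154)) = 0.17.
Then μ = 0.755 − (-0.9154)·0.17 = 0.91.
Precision τ = 1/σ² = 1/0.168² = 35.4.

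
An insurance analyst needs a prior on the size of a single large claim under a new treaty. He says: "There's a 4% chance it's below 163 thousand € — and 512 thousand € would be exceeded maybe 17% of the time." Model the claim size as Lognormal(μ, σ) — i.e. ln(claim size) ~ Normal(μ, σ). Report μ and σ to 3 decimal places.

If T ~ Lognormal(μ,σ) then ln T ~ Normal(μ,σ), so the p-quantile of ln T is μ + z_p·σ.
ln(163) = 5.094 and ln(512) = 6.238; z_{0.04} = -1.751, z_{0.83} = 0.9542.
σ = (6.238 − 5.094)/(0.9542 − (-1.751)) = 0.423.
μ = 5.094 − (-1.751)·0.423 = 5.835.

μ ≈ 5.835, σ ≈ 0.423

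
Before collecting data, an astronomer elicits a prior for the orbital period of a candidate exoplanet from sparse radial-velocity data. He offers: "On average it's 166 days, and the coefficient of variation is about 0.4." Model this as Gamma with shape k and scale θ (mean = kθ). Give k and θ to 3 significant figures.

k ≈ 6.25, θ ≈ 26.6

For Gamma(k, scale θ): mean = kθ, variance = kθ², so CV = 1/√k.
CV = 0.4, hence k = 1/CV² = 6.25.
Then θ = mean/k = 166/6.25 = 26.6.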